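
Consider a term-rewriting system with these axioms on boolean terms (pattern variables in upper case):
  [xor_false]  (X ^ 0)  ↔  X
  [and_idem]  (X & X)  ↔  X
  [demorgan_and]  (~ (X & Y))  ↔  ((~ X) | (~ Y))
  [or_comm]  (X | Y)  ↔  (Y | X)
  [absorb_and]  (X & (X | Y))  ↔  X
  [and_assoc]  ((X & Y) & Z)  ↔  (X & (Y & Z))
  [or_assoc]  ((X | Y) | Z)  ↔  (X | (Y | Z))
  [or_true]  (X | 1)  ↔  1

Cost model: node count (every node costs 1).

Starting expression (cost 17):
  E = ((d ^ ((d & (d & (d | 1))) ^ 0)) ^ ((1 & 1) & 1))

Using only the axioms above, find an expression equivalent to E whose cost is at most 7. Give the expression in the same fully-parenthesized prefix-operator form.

((d ^ d) ^ (1 & 1))   [cost 7]

1. [absorb_and →] (d & (d | 1))  →  d;  E = ((d ^ ((d & d) ^ 0)) ^ ((1 & 1) & 1))
2. [and_idem →] (d & d)  →  d;  E = ((d ^ (d ^ 0)) ^ ((1 & 1) & 1))
3. [and_idem →] (1 & 1)  →  1;  E = ((d ^ (d ^ 0)) ^ (1 & 1))
4. [xor_false →] (d ^ 0)  →  d;  cost 7 ≤ 7, done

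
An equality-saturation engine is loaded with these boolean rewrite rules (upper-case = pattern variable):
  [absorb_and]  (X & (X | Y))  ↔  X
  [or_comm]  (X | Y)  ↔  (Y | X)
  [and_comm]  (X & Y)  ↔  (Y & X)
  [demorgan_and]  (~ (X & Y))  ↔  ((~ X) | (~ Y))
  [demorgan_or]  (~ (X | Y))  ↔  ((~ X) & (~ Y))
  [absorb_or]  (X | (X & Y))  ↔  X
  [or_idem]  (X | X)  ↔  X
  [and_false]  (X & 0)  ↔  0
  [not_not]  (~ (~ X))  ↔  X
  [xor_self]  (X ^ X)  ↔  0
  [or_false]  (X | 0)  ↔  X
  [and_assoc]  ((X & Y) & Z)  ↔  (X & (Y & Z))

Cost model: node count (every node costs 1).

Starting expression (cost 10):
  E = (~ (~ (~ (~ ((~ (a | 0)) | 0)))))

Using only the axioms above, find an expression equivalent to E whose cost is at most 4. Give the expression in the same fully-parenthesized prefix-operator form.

(1) ((~ (a | 0)) | 0)  =[or_false →]=  (~ (a | 0))    ⊢ (~ (~ (~ (~ (~ (a | 0))))))
(2) (~ (~ (~ (a | 0))))  =[not_not →]=  (~ (a | 0))    ⊢ (~ (~ (~ (a | 0))))
(3) (~ (~ (~ (a | 0))))  =[not_not →]=  (~ (a | 0))    ⊢ cost 4, within 4

(~ (a | 0))   [cost 4]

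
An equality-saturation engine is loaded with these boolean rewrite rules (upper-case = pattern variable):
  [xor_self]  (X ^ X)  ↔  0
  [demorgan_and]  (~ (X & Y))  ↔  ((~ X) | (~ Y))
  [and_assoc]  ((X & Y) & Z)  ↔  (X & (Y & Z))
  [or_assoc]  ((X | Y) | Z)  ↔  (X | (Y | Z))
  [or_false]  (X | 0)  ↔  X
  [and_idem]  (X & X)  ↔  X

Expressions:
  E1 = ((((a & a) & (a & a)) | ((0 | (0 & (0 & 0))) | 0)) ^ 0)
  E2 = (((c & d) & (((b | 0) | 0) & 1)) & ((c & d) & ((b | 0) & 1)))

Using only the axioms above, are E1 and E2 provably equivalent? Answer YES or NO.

NO

All listed rules preserve value, hence provable equivalence implies equal values everywhere; look for a separating assignment.
a=0, b=1, c=1, d=1 gives E1 ↦ 0, E2 ↦ 1; values differ ⇒ not provably equivalent.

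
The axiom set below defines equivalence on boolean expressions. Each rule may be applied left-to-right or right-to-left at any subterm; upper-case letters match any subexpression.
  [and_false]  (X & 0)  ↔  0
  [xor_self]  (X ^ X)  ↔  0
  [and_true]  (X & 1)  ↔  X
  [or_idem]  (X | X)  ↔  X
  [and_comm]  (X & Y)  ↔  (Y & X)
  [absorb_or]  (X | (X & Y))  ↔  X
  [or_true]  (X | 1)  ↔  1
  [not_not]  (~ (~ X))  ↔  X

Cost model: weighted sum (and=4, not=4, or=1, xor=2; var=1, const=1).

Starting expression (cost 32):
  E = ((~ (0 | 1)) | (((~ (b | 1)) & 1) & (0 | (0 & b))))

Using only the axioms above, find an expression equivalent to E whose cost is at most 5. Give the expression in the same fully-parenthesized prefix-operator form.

(~ 1)   [cost 5]

(1) ((~ (b | 1)) & 1)  =[and_true →]=  (~ (b | 1))    ⊢ ((~ (0 | 1)) | ((~ (b | 1)) & (0 | (0 & b))))
(2) (0 | 1)  =[or_true →]=  1    ⊢ ((~ 1) | ((~ (b | 1)) & (0 | (0 & b))))
(3) (0 | (0 & b))  =[absorb_or →]=  0    ⊢ ((~ 1) | ((~ (b | 1)) & 0))
(4) (b | 1)  =[or_true →]=  1    ⊢ ((~ 1) | ((~ 1) & 0))
(5) ((~ 1) | ((~ 1) & 0))  =[absorb_or →]=  (~ 1)    ⊢ cost 5, within 5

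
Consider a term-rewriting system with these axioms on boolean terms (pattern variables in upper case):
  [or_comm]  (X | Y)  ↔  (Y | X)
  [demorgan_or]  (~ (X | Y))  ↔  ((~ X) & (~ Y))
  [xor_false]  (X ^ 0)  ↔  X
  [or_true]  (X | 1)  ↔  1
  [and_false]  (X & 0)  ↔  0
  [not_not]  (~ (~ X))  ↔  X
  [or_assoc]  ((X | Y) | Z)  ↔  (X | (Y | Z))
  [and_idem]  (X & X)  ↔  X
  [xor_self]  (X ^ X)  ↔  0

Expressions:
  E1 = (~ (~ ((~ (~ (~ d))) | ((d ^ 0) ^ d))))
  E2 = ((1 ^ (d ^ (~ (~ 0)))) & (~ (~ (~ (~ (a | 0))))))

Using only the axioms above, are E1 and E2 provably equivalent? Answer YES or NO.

All listed rules preserve value, hence provable equivalence implies equal values everywhere; look for a separating assignment.
a=0, d=0 gives E1 ↦ 1, E2 ↦ 0; values differ ⇒ not provably equivalent.

NO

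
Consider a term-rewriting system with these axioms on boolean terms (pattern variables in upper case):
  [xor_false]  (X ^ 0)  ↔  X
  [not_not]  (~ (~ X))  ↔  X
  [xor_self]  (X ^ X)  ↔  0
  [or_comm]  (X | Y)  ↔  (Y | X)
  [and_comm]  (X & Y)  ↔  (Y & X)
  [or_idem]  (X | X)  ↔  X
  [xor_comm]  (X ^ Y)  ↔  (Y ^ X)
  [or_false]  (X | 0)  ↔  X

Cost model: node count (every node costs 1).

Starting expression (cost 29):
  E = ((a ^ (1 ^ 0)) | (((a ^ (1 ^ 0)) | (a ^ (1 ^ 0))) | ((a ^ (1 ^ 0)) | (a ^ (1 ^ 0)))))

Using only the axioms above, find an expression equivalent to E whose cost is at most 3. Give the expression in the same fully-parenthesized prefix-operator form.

(1) (((a ^ (1 ^ 0)) | (a ^ (1 ^ 0))) | ((a ^ (1 ^ 0)) | (a ^ (1 ^ 0))))  =[or_idem →]=  ((a ^ (1 ^ 0)) | (a ^ (1 ^ 0)))    ⊢ ((a ^ (1 ^ 0)) | ((a ^ (1 ^ 0)) | (a ^ (1 ^ 0))))
(2) ((a ^ (1 ^ 0)) | (a ^ (1 ^ 0)))  =[or_idem →]=  (a ^ (1 ^ 0))    ⊢ ((a ^ (1 ^ 0)) | (a ^ (1 ^ 0)))
(3) ((a ^ (1 ^ 0)) | (a ^ (1 ^ 0)))  =[or_idem →]=  (a ^ (1 ^ 0))
(4) (1 ^ 0)  =[xor_false →]=  1    ⊢ cost 3, within 3

(a ^ 1)   [cost 3]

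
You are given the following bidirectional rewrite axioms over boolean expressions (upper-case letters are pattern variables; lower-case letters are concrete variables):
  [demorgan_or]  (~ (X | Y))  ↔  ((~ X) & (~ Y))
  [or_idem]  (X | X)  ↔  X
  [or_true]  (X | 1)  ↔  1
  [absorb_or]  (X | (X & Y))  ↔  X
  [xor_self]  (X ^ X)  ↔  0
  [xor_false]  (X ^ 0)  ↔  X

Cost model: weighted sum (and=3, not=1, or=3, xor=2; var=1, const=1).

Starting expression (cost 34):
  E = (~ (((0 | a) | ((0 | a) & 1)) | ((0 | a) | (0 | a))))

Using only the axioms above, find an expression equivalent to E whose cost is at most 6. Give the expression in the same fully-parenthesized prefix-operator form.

(~ (0 | a))   [cost 6]

(1) ((0 | a) | ((0 | a) & 1))  =[absorb_or →]=  (0 | a)    ⊢ (~ ((0 | a) | ((0 | a) | (0 | a))))
(2) ((0 | a) | (0 | a))  =[or_idem →]=  (0 | a)    ⊢ (~ ((0 | a) | (0 | a)))
(3) ((0 | a) | (0 | a))  =[or_idem →]=  (0 | a)    ⊢ cost 6, within 6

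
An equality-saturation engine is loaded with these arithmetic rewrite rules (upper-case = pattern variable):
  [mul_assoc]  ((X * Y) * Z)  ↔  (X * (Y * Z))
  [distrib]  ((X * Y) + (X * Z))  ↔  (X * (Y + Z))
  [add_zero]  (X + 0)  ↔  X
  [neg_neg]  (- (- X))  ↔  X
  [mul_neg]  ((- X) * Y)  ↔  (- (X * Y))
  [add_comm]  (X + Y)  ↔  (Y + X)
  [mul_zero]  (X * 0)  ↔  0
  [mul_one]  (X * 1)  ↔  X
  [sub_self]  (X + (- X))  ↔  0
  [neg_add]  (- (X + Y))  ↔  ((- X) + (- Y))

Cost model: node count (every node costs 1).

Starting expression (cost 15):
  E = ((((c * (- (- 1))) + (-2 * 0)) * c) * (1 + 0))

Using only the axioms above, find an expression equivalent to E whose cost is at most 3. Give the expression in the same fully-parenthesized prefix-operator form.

(c * c)   [cost 3]

(1) (- (- 1))  =[neg_neg →]=  1    ⊢ ((((c * 1) + (-2 * 0)) * c) * (1 + 0))
(2) (-2 * 0)  =[mul_zero →]=  0    ⊢ ((((c * 1) + 0) * c) * (1 + 0))
(3) ((c * 1) + 0)  =[add_zero →]=  (c * 1)    ⊢ (((c * 1) * c) * (1 + 0))
(4) (c * 1)  =[mul_one →]=  c    ⊢ ((c * c) * (1 + 0))
(5) (1 + 0)  =[add_zero →]=  1    ⊢ ((c * c) * 1)
(6) ((c * c) * 1)  =[mul_one →]=  (c * c)    ⊢ cost 3, within 3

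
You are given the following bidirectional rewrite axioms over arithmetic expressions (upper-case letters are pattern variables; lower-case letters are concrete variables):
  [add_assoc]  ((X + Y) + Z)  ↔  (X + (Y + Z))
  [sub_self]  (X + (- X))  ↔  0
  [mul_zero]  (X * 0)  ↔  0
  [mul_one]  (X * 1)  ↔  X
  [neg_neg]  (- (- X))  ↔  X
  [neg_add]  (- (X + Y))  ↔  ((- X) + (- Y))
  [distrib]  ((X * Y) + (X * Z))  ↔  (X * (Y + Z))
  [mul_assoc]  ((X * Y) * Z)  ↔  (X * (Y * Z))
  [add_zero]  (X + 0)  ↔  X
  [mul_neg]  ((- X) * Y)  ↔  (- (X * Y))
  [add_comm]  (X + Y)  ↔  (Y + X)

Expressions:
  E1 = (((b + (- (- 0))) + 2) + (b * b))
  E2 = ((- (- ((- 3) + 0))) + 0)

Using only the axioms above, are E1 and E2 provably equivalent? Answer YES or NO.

Every axiom is a valid identity, so a rewrite proof would force E1 and E2 to agree under every assignment.
At b=0: E1 = 2 but E2 = -3; they differ, so no derivation exists.

NO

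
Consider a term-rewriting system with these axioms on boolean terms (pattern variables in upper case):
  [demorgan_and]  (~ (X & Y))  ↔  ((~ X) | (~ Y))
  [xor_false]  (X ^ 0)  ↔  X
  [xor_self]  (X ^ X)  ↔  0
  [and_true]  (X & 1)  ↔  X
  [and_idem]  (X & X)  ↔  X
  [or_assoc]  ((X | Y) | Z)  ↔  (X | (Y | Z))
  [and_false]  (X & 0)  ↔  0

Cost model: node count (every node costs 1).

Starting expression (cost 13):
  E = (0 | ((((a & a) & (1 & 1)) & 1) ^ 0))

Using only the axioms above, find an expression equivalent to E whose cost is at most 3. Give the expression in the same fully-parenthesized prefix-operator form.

(0 | a)   [cost 3]

step 1: and_true (→) rewrites (((a & a) & (1 & 1)) & 1) into ((a & a) & (1 & 1)), now (0 | (((a & a) & (1 & 1)) ^ 0))
step 2: and_idem (→) rewrites (1 & 1) into 1, now (0 | (((a & a) & 1) ^ 0))
step 3: xor_false (→) rewrites (((a & a) & 1) ^ 0) into ((a & a) & 1), now (0 | ((a & a) & 1))
step 4: and_idem (→) rewrites (a & a) into a, now (0 | (a & 1))
step 5: and_true (→) rewrites (a & 1) into a, reaching cost 3 (bound 3)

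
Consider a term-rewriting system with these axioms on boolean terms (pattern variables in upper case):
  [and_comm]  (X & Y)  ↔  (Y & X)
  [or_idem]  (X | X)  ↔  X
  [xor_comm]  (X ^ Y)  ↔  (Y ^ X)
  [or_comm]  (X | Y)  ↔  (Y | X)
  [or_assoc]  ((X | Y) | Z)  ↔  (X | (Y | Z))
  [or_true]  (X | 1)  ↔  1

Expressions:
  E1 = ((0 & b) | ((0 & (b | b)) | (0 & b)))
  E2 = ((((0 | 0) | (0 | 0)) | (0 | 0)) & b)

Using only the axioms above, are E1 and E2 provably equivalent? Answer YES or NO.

YES

(1) (b | b)  =[or_idem →]=  b    ⊢ ((0 & b) | ((0 & b) | (0 & b)))
(2) ((0 & b) | (0 & b))  =[or_idem →]=  (0 & b)    ⊢ ((0 & b) | (0 & b))
(3) ((0 & b) | (0 & b))  =[or_idem →]=  (0 & b)
(4) 0  =[or_idem ←]=  (0 | 0)    ⊢ ((0 | 0) & b)
(5) (0 | 0)  =[or_idem ←]=  ((0 | 0) | (0 | 0))    ⊢ (((0 | 0) | (0 | 0)) & b)
(6) (0 | 0)  =[or_idem ←]=  ((0 | 0) | (0 | 0))    ⊢ E2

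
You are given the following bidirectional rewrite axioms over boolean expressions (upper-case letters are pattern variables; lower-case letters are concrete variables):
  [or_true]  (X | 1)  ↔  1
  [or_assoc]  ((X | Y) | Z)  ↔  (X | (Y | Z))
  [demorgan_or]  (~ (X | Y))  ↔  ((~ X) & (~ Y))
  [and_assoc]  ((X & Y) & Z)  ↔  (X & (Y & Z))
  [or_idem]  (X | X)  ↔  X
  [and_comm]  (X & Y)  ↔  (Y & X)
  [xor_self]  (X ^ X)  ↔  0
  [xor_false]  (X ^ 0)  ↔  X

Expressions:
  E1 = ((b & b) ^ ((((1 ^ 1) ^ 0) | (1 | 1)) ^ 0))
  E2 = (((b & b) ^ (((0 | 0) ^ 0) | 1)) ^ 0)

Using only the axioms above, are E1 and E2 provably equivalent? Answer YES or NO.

1. [xor_false →] ((1 ^ 1) ^ 0)  →  (1 ^ 1);  E1 = ((b & b) ^ (((1 ^ 1) | (1 | 1)) ^ 0))
2. [xor_self →] (1 ^ 1)  →  0;  E1 = ((b & b) ^ ((0 | (1 | 1)) ^ 0))
3. [xor_false →] ((0 | (1 | 1)) ^ 0)  →  (0 | (1 | 1));  E1 = ((b & b) ^ (0 | (1 | 1)))
4. [or_true →] (1 | 1)  →  1;  E1 = ((b & b) ^ (0 | 1))
5. [xor_false ←] ((b & b) ^ (0 | 1))  →  (((b & b) ^ (0 | 1)) ^ 0)
6. [xor_false ←] 0  →  (0 ^ 0);  E1 = (((b & b) ^ ((0 ^ 0) | 1)) ^ 0)
7. [or_idem ←] 0  →  (0 | 0);  this is E2

YES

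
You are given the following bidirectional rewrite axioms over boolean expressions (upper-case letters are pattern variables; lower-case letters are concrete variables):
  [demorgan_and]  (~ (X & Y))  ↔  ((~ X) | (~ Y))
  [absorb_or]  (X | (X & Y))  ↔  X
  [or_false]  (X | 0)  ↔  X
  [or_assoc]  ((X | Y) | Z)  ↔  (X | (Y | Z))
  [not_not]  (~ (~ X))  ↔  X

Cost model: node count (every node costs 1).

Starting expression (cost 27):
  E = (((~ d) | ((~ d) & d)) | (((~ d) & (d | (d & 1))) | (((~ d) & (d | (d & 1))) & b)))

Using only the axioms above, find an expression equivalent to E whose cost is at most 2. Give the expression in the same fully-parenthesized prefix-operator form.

(1) (((~ d) & (d | (d & 1))) | (((~ d) & (d | (d & 1))) & b))  =[absorb_or →]=  ((~ d) & (d | (d & 1)))    ⊢ (((~ d) | ((~ d) & d)) | ((~ d) & (d | (d & 1))))
(2) (d | (d & 1))  =[absorb_or →]=  d    ⊢ (((~ d) | ((~ d) & d)) | ((~ d) & d))
(3) ((~ d) | ((~ d) & d))  =[absorb_or →]=  (~ d)    ⊢ ((~ d) | ((~ d) & d))
(4) ((~ d) | ((~ d) & d))  =[absorb_or →]=  (~ d)    ⊢ cost 2, within 2

(~ d)   [cost 2]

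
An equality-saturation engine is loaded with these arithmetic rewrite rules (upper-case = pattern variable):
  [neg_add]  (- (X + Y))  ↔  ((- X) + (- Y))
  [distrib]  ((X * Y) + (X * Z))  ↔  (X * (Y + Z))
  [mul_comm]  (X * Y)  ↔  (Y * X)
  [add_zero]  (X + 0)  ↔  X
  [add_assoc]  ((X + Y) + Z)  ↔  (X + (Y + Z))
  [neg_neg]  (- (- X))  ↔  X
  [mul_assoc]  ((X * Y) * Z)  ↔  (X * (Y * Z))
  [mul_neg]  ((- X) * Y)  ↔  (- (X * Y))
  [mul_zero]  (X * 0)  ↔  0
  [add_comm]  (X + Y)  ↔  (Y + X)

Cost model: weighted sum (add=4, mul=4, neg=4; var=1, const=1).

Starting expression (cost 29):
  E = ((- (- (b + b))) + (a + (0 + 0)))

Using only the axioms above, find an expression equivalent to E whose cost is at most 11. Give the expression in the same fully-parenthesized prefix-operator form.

(1) (0 + 0)  =[add_zero →]=  0    ⊢ ((- (- (b + b))) + (a + 0))
(2) (- (- (b + b)))  =[neg_neg →]=  (b + b)    ⊢ ((b + b) + (a + 0))
(3) (a + 0)  =[add_zero →]=  a    ⊢ cost 11, within 11

((b + b) + a)   [cost 11]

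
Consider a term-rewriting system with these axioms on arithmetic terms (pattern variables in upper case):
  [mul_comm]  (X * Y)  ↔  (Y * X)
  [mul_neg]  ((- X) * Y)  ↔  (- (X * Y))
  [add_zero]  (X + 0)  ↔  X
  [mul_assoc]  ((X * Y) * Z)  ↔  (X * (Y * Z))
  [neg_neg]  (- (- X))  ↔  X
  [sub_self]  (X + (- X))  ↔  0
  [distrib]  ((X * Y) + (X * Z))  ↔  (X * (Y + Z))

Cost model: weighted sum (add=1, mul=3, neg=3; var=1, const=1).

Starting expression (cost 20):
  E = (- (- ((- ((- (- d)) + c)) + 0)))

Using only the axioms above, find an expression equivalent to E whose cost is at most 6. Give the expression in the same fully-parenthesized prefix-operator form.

step 1: neg_neg (→) rewrites (- (- ((- ((- (- d)) + c)) + 0))) into ((- ((- (- d)) + c)) + 0)
step 2: add_zero (→) rewrites ((- ((- (- d)) + c)) + 0) into (- ((- (- d)) + c))
step 3: neg_neg (→) rewrites (- (- d)) into d, reaching cost 6 (bound 6)

(- (d + c))   [cost 6]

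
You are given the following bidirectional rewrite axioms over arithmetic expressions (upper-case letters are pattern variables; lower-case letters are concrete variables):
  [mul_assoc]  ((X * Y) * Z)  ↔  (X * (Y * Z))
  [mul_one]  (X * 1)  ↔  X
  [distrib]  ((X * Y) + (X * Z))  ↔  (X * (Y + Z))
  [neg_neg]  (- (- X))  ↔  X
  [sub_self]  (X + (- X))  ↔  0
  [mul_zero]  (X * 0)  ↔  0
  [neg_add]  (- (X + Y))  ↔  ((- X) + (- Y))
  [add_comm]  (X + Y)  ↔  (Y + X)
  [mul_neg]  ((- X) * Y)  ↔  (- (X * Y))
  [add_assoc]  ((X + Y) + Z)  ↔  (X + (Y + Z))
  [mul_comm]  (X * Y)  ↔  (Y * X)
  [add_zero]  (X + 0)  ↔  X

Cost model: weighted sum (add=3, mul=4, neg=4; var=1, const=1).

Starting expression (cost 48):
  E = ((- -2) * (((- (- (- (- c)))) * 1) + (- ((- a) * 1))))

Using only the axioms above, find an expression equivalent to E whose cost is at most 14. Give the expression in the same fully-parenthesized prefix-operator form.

(1) (- (- (- (- c))))  =[neg_neg →]=  (- (- c))    ⊢ ((- -2) * (((- (- c)) * 1) + (- ((- a) * 1))))
(2) ((- (- c)) * 1)  =[mul_one →]=  (- (- c))    ⊢ ((- -2) * ((- (- c)) + (- ((- a) * 1))))
(3) ((- a) * 1)  =[mul_one →]=  (- a)    ⊢ ((- -2) * ((- (- c)) + (- (- a))))
(4) (- (- a))  =[neg_neg →]=  a    ⊢ ((- -2) * ((- (- c)) + a))
(5) (- (- c))  =[neg_neg →]=  c    ⊢ cost 14, within 14

((- -2) * (c + a))   [cost 14]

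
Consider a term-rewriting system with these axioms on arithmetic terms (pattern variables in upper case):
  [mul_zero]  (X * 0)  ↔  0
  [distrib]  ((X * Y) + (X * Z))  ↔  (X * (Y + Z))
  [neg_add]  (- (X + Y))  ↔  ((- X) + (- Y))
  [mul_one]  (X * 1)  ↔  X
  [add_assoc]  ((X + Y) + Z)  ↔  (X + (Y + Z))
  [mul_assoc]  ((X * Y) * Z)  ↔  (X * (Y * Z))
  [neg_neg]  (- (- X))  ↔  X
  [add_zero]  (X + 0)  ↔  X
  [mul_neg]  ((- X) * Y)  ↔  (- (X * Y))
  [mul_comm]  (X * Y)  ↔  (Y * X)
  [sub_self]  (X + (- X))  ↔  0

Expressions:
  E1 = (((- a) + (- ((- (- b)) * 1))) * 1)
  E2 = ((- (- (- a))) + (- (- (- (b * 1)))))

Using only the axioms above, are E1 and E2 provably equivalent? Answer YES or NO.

step 1: mul_one (→) rewrites ((- (- b)) * 1) into (- (- b)), now (((- a) + (- (- (- b)))) * 1)
step 2: mul_one (→) rewrites (((- a) + (- (- (- b)))) * 1) into ((- a) + (- (- (- b))))
step 3: neg_neg (←) rewrites a into (- (- a)), now ((- (- (- a))) + (- (- (- b))))
step 4: mul_one (←) rewrites b into (b * 1), which is E2

YES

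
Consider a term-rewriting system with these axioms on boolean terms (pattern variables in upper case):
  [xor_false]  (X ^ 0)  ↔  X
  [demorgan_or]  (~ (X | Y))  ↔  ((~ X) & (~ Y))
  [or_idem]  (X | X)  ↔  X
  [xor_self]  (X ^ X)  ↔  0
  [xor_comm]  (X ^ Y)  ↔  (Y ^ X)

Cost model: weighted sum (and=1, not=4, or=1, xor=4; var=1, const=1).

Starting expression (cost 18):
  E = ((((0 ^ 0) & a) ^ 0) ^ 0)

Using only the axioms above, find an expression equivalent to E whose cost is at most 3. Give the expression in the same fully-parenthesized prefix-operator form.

(0 & a)   [cost 3]

step 1: xor_false (→) rewrites (((0 ^ 0) & a) ^ 0) into ((0 ^ 0) & a), now (((0 ^ 0) & a) ^ 0)
step 2: xor_false (→) rewrites (((0 ^ 0) & a) ^ 0) into ((0 ^ 0) & a)
step 3: xor_false (→) rewrites (0 ^ 0) into 0, reaching cost 3 (bound 3)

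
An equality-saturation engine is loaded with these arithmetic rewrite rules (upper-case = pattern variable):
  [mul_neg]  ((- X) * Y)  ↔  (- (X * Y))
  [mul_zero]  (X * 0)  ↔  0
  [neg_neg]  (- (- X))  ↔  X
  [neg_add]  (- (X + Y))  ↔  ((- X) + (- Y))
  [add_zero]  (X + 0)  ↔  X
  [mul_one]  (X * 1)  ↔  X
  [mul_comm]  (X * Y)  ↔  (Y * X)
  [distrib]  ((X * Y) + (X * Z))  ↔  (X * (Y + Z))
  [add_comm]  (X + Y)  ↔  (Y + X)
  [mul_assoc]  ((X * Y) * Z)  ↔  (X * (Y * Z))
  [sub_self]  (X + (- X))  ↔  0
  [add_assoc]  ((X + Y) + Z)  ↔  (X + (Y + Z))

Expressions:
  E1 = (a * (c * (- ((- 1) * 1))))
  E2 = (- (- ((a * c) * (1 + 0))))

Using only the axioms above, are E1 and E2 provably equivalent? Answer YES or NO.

YES

1. [mul_one →] ((- 1) * 1)  →  (- 1);  E1 = (a * (c * (- (- 1))))
2. [neg_neg →] (- (- 1))  →  1;  E1 = (a * (c * 1))
3. [mul_one →] (c * 1)  →  c;  E1 = (a * c)
4. [mul_one ←] (a * c)  →  ((a * c) * 1)
5. [add_zero ←] 1  →  (1 + 0);  E1 = ((a * c) * (1 + 0))
6. [neg_neg ←] ((a * c) * (1 + 0))  →  (- (- ((a * c) * (1 + 0))));  this is E2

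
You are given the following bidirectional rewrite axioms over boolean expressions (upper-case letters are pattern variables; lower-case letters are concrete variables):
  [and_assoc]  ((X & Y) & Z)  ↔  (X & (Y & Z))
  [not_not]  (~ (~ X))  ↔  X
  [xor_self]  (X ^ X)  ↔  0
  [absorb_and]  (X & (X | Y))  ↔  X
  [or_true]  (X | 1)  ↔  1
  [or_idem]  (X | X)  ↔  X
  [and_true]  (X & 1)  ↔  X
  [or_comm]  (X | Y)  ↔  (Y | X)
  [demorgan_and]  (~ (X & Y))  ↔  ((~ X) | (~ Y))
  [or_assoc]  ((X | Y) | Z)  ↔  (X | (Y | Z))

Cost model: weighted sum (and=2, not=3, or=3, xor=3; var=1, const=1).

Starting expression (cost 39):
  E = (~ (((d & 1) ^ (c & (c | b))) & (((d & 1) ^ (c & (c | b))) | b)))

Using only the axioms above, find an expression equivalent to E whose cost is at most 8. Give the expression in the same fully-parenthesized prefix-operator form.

(~ (d ^ c))   [cost 8]

(1) (((d & 1) ^ (c & (c | b))) & (((d & 1) ^ (c & (c | b))) | b))  =[absorb_and →]=  ((d & 1) ^ (c & (c | b)))    ⊢ (~ ((d & 1) ^ (c & (c | b))))
(2) (d & 1)  =[and_true →]=  d    ⊢ (~ (d ^ (c & (c | b))))
(3) (c & (c | b))  =[absorb_and →]=  c    ⊢ cost 8, within 8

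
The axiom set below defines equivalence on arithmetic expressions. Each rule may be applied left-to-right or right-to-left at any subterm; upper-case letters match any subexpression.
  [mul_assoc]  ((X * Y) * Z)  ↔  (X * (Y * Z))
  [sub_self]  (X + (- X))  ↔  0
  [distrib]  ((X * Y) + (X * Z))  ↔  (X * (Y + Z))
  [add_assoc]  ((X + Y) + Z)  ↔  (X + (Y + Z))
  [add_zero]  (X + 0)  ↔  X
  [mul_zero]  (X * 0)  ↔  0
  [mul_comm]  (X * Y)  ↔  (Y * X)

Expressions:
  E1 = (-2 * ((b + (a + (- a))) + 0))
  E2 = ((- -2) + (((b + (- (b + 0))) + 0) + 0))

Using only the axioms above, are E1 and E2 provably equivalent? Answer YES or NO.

NO

All listed rules preserve value, hence provable equivalence implies equal values everywhere; look for a separating assignment.
a=0, b=0 gives E1 ↦ 0, E2 ↦ 2; values differ ⇒ not provably equivalent.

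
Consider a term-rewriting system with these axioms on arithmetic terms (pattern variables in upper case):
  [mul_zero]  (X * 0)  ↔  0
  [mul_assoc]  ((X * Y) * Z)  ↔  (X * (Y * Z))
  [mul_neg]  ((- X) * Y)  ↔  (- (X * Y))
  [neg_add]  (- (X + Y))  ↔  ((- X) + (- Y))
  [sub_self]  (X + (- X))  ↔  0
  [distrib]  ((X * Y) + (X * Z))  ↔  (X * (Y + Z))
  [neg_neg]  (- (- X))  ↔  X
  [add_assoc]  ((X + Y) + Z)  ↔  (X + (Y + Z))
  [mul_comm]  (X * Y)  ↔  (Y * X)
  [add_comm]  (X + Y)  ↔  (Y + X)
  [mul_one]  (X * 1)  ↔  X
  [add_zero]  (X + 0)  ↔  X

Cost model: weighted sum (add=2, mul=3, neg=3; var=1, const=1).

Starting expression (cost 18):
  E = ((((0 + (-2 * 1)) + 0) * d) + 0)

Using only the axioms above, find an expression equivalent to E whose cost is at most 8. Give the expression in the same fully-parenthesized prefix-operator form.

((0 + -2) * d)   [cost 8]

1. [mul_one →] (-2 * 1)  →  -2;  E = ((((0 + -2) + 0) * d) + 0)
2. [add_zero →] ((((0 + -2) + 0) * d) + 0)  →  (((0 + -2) + 0) * d)
3. [add_zero →] ((0 + -2) + 0)  →  (0 + -2);  cost 8 ≤ 8, done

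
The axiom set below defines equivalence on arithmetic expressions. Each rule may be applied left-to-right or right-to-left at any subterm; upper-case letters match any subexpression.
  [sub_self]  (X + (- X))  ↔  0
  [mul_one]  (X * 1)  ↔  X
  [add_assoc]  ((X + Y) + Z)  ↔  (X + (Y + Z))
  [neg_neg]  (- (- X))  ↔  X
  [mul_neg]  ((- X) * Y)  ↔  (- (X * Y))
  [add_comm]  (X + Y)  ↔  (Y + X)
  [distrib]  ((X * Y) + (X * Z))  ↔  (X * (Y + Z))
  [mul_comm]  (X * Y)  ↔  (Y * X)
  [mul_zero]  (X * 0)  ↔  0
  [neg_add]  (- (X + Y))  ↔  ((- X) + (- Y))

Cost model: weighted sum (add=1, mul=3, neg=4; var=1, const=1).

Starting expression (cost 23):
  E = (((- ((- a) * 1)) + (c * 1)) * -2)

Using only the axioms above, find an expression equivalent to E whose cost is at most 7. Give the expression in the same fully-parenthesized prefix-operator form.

1. [mul_one →] ((- a) * 1)  →  (- a);  E = (((- (- a)) + (c * 1)) * -2)
2. [mul_one →] (c * 1)  →  c;  E = (((- (- a)) + c) * -2)
3. [neg_neg →] (- (- a))  →  a;  cost 7 ≤ 7, done

((a + c) * -2)   [cost 7]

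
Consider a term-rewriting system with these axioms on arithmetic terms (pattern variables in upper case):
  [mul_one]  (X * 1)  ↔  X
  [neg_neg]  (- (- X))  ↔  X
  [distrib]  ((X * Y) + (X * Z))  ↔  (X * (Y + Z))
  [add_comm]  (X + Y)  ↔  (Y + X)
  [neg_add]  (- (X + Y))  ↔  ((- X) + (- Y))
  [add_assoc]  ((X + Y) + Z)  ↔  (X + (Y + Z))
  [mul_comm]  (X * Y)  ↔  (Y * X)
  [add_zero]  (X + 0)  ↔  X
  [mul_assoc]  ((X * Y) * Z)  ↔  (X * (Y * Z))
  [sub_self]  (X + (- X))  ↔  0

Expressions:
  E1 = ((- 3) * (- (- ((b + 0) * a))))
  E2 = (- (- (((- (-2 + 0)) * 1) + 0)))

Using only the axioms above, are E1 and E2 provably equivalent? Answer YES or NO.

NO

Every axiom is a valid identity, so a rewrite proof would force E1 and E2 to agree under every assignment.
At a=0, b=0: E1 = 0 but E2 = 2; they differ, so no derivation exists.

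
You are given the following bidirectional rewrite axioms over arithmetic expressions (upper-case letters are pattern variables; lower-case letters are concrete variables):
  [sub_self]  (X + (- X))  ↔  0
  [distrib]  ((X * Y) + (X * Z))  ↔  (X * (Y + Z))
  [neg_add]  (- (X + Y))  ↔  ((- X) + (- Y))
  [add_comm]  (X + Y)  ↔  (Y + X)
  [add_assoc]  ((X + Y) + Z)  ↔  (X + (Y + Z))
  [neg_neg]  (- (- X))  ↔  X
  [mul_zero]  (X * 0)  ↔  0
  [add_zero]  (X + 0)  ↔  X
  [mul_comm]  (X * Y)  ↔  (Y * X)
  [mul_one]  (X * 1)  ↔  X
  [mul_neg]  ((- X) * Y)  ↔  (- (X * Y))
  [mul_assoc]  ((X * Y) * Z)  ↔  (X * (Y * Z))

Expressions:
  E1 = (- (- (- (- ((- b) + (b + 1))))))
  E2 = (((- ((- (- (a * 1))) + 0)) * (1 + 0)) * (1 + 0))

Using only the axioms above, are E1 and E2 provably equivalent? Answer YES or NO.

The axioms are sound identities: if E1 ↔* E2 then E1 and E2 evaluate identically under any assignment.
Under a=0, b=0: E1 evaluates to 1, E2 to 0. Distinct ⇒ no rewrite sequence connects them.

NO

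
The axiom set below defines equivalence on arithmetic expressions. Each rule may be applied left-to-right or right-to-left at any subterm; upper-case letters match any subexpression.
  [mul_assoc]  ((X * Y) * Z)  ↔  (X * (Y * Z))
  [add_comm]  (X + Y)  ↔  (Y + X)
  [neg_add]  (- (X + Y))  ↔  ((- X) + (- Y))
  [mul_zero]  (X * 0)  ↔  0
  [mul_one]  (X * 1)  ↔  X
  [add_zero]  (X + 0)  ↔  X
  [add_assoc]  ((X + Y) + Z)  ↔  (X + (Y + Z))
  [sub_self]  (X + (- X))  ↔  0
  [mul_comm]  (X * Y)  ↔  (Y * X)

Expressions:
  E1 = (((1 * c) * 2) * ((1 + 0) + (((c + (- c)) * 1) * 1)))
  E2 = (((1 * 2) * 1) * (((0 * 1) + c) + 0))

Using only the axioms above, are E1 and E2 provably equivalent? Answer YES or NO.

1. [mul_one →] ((c + (- c)) * 1)  →  (c + (- c));  E1 = (((1 * c) * 2) * ((1 + 0) + ((c + (- c)) * 1)))
2. [mul_comm →] (1 * c)  →  (c * 1);  E1 = (((c * 1) * 2) * ((1 + 0) + ((c + (- c)) * 1)))
3. [mul_comm →] ((c * 1) * 2)  →  (2 * (c * 1));  E1 = ((2 * (c * 1)) * ((1 + 0) + ((c + (- c)) * 1)))
4. [add_zero →] (1 + 0)  →  1;  E1 = ((2 * (c * 1)) * (1 + ((c + (- c)) * 1)))
5. [mul_one →] ((c + (- c)) * 1)  →  (c + (- c));  E1 = ((2 * (c * 1)) * (1 + (c + (- c))))
6. [sub_self →] (c + (- c))  →  0;  E1 = ((2 * (c * 1)) * (1 + 0))
7. [add_zero →] (1 + 0)  →  1;  E1 = ((2 * (c * 1)) * 1)
8. [mul_one →] (c * 1)  →  c;  E1 = ((2 * c) * 1)
9. [mul_one →] ((2 * c) * 1)  →  (2 * c)
10. [mul_one ←] 2  →  (2 * 1);  E1 = ((2 * 1) * c)
11. [mul_one ←] 2  →  (2 * 1);  E1 = (((2 * 1) * 1) * c)
12. [add_zero ←] c  →  (c + 0);  E1 = (((2 * 1) * 1) * (c + 0))
13. [add_zero ←] c  →  (c + 0);  E1 = (((2 * 1) * 1) * ((c + 0) + 0))
14. [mul_comm →] (2 * 1)  →  (1 * 2);  E1 = (((1 * 2) * 1) * ((c + 0) + 0))
15. [add_comm →] (c + 0)  →  (0 + c);  E1 = (((1 * 2) * 1) * ((0 + c) + 0))
16. [mul_one ←] 0  →  (0 * 1);  this is E2

YES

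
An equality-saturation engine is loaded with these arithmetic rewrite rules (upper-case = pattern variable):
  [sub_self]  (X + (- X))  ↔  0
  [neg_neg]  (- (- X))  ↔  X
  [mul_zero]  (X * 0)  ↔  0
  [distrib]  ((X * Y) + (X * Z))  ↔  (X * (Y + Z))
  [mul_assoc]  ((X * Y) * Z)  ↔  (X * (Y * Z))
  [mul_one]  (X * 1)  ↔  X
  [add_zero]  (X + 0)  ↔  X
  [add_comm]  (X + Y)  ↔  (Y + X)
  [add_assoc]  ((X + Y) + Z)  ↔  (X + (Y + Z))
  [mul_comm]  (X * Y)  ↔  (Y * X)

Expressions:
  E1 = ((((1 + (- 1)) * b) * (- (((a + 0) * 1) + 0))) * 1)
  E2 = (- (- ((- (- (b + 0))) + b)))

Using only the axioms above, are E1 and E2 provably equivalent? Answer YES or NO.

The axioms are sound identities: if E1 ↔* E2 then E1 and E2 evaluate identically under any assignment.
Under a=0, b=1: E1 evaluates to 0, E2 to 2. Distinct ⇒ no rewrite sequence connects them.

NO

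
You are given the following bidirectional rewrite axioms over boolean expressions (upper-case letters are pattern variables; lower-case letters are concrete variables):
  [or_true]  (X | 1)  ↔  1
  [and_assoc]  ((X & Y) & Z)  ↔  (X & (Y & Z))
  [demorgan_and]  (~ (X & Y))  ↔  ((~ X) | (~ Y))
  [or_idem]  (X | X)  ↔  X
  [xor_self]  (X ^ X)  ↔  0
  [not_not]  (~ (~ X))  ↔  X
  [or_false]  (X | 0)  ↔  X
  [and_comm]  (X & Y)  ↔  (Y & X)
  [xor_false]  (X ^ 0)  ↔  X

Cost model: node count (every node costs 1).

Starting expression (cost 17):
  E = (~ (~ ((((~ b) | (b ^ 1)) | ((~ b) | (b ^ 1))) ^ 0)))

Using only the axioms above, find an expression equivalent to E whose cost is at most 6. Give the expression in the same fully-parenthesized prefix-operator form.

1. [xor_false →] ((((~ b) | (b ^ 1)) | ((~ b) | (b ^ 1))) ^ 0)  →  (((~ b) | (b ^ 1)) | ((~ b) | (b ^ 1)));  E = (~ (~ (((~ b) | (b ^ 1)) | ((~ b) | (b ^ 1)))))
2. [or_idem →] (((~ b) | (b ^ 1)) | ((~ b) | (b ^ 1)))  →  ((~ b) | (b ^ 1));  E = (~ (~ ((~ b) | (b ^ 1))))
3. [not_not →] (~ (~ ((~ b) | (b ^ 1))))  →  ((~ b) | (b ^ 1));  cost 6 ≤ 6, done

((~ b) | (b ^ 1))   [cost 6]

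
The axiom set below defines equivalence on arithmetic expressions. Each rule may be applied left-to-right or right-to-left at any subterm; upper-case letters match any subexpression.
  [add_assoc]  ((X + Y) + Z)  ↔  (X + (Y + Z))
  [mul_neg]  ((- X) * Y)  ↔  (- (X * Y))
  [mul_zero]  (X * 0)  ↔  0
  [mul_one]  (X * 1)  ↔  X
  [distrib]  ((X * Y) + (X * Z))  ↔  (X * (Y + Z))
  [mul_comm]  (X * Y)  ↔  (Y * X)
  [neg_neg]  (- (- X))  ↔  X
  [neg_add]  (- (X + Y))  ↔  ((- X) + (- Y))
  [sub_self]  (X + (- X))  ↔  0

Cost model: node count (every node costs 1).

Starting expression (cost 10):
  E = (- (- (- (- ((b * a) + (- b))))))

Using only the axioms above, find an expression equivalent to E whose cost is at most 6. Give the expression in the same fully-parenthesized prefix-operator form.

(1) (- (- (- (- ((b * a) + (- b))))))  =[neg_neg →]=  (- (- ((b * a) + (- b))))
(2) (- (- ((b * a) + (- b))))  =[neg_neg →]=  ((b * a) + (- b))    ⊢ cost 6, within 6

((b * a) + (- b))   [cost 6]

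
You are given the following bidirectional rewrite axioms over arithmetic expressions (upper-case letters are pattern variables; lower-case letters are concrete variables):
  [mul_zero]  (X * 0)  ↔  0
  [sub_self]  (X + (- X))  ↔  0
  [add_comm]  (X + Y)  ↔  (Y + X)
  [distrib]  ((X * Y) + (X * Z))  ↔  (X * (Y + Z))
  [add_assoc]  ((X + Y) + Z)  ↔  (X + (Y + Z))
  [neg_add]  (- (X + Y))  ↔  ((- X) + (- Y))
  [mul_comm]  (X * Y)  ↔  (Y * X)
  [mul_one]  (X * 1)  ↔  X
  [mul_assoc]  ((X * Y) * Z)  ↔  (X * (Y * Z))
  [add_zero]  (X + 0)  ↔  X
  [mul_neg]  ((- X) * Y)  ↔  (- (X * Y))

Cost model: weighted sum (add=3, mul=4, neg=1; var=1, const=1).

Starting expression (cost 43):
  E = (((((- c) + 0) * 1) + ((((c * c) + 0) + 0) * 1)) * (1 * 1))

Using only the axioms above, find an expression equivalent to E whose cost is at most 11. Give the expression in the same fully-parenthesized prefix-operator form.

(1) ((((c * c) + 0) + 0) * 1)  =[mul_one →]=  (((c * c) + 0) + 0)    ⊢ (((((- c) + 0) * 1) + (((c * c) + 0) + 0)) * (1 * 1))
(2) (1 * 1)  =[mul_one →]=  1    ⊢ (((((- c) + 0) * 1) + (((c * c) + 0) + 0)) * 1)
(3) (((((- c) + 0) * 1) + (((c * c) + 0) + 0)) * 1)  =[mul_one →]=  ((((- c) + 0) * 1) + (((c * c) + 0) + 0))
(4) ((c * c) + 0)  =[add_zero →]=  (c * c)    ⊢ ((((- c) + 0) * 1) + ((c * c) + 0))
(5) (((- c) + 0) * 1)  =[mul_one →]=  ((- c) + 0)    ⊢ (((- c) + 0) + ((c * c) + 0))
(6) ((- c) + 0)  =[add_zero →]=  (- c)    ⊢ ((- c) + ((c * c) + 0))
(7) ((c * c) + 0)  =[add_zero →]=  (c * c)    ⊢ cost 11, within 11

((- c) + (c * c))   [cost 11]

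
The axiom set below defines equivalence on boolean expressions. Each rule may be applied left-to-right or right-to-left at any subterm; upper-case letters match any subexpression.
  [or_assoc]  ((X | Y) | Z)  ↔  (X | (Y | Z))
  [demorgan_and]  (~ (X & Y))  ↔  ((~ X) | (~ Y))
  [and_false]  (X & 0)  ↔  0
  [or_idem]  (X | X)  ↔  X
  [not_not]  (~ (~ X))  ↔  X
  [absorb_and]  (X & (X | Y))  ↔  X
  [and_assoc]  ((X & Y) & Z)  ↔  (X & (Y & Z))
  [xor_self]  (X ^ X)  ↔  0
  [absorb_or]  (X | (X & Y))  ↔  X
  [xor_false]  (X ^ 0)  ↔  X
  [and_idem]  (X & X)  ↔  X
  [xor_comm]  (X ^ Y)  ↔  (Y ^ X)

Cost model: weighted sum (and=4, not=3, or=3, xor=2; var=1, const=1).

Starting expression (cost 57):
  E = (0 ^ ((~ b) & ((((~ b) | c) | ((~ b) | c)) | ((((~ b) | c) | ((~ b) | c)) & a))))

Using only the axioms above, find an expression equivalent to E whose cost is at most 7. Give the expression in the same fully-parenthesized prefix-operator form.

(1) ((((~ b) | c) | ((~ b) | c)) | ((((~ b) | c) | ((~ b) | c)) & a))  =[absorb_or →]=  (((~ b) | c) | ((~ b) | c))    ⊢ (0 ^ ((~ b) & (((~ b) | c) | ((~ b) | c))))
(2) (((~ b) | c) | ((~ b) | c))  =[or_idem →]=  ((~ b) | c)    ⊢ (0 ^ ((~ b) & ((~ b) | c)))
(3) ((~ b) & ((~ b) | c))  =[absorb_and →]=  (~ b)    ⊢ cost 7, within 7

(0 ^ (~ b))   [cost 7]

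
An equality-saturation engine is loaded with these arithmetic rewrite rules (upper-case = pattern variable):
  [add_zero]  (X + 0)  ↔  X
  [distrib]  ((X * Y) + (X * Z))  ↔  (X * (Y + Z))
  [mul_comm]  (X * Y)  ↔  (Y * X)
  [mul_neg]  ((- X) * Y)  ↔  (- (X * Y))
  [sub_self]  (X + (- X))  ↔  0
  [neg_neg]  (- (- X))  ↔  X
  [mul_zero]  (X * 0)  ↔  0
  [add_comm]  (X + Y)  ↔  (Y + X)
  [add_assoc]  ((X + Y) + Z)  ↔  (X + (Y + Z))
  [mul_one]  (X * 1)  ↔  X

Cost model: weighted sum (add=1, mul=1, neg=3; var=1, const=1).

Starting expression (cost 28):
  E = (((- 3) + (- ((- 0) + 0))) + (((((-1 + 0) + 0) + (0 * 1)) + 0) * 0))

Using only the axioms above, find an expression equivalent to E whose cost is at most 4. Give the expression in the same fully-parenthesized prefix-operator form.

1. [add_zero →] ((-1 + 0) + 0)  →  (-1 + 0);  E = (((- 3) + (- ((- 0) + 0))) + ((((-1 + 0) + (0 * 1)) + 0) * 0))
2. [mul_one →] (0 * 1)  →  0;  E = (((- 3) + (- ((- 0) + 0))) + ((((-1 + 0) + 0) + 0) * 0))
3. [add_zero →] (-1 + 0)  →  -1;  E = (((- 3) + (- ((- 0) + 0))) + (((-1 + 0) + 0) * 0))
4. [add_zero →] (-1 + 0)  →  -1;  E = (((- 3) + (- ((- 0) + 0))) + ((-1 + 0) * 0))
5. [add_zero →] ((- 0) + 0)  →  (- 0);  E = (((- 3) + (- (- 0))) + ((-1 + 0) * 0))
6. [add_zero →] (-1 + 0)  →  -1;  E = (((- 3) + (- (- 0))) + (-1 * 0))
7. [mul_zero →] (-1 * 0)  →  0;  E = (((- 3) + (- (- 0))) + 0)
8. [neg_neg →] (- (- 0))  →  0;  E = (((- 3) + 0) + 0)
9. [add_zero →] ((- 3) + 0)  →  (- 3);  E = ((- 3) + 0)
10. [add_zero →] ((- 3) + 0)  →  (- 3);  cost 4 ≤ 4, done

(- 3)   [cost 4]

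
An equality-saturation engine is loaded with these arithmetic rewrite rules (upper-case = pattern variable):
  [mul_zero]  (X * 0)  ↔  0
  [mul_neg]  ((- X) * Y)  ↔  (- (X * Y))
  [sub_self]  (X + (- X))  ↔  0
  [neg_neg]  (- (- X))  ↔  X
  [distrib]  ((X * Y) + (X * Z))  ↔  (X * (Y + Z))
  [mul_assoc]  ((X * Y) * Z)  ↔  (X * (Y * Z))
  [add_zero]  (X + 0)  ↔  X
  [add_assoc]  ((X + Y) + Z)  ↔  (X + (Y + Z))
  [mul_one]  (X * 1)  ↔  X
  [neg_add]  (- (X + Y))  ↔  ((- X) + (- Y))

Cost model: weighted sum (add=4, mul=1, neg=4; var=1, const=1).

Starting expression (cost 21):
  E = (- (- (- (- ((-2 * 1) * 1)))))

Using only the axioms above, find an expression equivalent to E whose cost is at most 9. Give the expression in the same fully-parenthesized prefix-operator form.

(- (- -2))   [cost 9]

step 1: mul_one (→) rewrites ((-2 * 1) * 1) into (-2 * 1), now (- (- (- (- (-2 * 1)))))
step 2: mul_one (→) rewrites (-2 * 1) into -2, now (- (- (- (- -2))))
step 3: neg_neg (→) rewrites (- (- -2)) into -2, reaching cost 9 (bound 9)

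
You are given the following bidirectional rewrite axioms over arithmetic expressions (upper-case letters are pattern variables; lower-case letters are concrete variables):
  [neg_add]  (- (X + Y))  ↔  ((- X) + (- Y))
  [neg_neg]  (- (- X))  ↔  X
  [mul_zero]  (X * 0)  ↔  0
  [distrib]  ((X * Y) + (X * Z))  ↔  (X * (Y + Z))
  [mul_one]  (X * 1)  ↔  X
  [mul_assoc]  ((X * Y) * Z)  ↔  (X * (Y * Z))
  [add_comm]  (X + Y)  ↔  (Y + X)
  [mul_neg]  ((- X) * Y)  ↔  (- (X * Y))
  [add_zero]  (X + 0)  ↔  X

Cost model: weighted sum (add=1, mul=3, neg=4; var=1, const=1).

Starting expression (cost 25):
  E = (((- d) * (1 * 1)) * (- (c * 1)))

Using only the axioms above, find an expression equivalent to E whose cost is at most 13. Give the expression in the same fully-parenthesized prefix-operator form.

((- d) * (- c))   [cost 13]

1. [mul_one →] (1 * 1)  →  1;  E = (((- d) * 1) * (- (c * 1)))
2. [mul_one →] (c * 1)  →  c;  E = (((- d) * 1) * (- c))
3. [mul_one →] ((- d) * 1)  →  (- d);  cost 13 ≤ 13, done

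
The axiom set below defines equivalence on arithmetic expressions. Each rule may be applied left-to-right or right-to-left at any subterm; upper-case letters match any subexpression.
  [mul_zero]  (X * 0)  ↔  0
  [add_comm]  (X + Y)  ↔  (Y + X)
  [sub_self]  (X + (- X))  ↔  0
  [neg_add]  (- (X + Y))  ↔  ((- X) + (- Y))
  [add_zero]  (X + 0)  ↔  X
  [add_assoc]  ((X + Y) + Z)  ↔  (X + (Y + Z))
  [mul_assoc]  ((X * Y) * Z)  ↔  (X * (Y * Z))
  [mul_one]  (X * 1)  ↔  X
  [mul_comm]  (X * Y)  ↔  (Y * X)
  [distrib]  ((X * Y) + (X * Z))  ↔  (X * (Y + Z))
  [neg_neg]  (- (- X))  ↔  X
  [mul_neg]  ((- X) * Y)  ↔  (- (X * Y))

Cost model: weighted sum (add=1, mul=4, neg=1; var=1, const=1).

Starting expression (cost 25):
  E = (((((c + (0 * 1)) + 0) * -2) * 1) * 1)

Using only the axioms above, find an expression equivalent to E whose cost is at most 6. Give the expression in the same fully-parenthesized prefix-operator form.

step 1: mul_one (→) rewrites ((((c + (0 * 1)) + 0) * -2) * 1) into (((c + (0 * 1)) + 0) * -2), now ((((c + (0 * 1)) + 0) * -2) * 1)
step 2: mul_one (→) rewrites ((((c + (0 * 1)) + 0) * -2) * 1) into (((c + (0 * 1)) + 0) * -2)
step 3: add_zero (→) rewrites ((c + (0 * 1)) + 0) into (c + (0 * 1)), now ((c + (0 * 1)) * -2)
step 4: mul_one (→) rewrites (0 * 1) into 0, now ((c + 0) * -2)
step 5: add_zero (→) rewrites (c + 0) into c, reaching cost 6 (bound 6)

(c * -2)   [cost 6]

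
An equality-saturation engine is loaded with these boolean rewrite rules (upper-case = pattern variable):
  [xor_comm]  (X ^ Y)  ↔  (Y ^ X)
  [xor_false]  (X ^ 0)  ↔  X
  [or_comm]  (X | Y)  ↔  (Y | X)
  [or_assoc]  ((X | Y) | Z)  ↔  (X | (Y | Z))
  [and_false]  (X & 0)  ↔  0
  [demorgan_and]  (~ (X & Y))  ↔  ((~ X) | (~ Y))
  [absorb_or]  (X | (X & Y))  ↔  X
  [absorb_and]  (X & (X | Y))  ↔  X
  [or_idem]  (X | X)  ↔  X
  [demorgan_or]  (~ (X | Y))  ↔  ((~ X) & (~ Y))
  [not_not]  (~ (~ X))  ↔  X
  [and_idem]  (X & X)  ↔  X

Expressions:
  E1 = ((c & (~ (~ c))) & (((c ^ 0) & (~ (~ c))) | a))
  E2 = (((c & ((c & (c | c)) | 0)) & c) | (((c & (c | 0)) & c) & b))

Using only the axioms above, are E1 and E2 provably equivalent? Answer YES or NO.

YES

(1) (c ^ 0)  =[xor_false →]=  c    ⊢ ((c & (~ (~ c))) & ((c & (~ (~ c))) | a))
(2) ((c & (~ (~ c))) & ((c & (~ (~ c))) | a))  =[absorb_and →]=  (c & (~ (~ c)))
(3) (~ (~ c))  =[not_not →]=  c    ⊢ (c & c)
(4) c  =[absorb_and ←]=  (c & (c | 0))    ⊢ ((c & (c | 0)) & c)
(5) ((c & (c | 0)) & c)  =[absorb_or ←]=  (((c & (c | 0)) & c) | (((c & (c | 0)) & c) & b))
(6) c  =[absorb_and ←]=  (c & (c | c))    ⊢ E2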